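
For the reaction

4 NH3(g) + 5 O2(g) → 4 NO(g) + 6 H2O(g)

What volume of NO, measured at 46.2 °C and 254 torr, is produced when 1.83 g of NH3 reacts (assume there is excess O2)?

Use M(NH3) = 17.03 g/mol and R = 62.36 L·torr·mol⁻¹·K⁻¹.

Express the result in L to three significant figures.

n(NH3) = 1.830 / 17.03 = 0.1075 mol
n(NO) = (4/4) × 0.1075 = 0.1075 mol
V = nRT/P = 0.1075 × 62.36 × 319.35 / 254 = 8.428 L

8.43 L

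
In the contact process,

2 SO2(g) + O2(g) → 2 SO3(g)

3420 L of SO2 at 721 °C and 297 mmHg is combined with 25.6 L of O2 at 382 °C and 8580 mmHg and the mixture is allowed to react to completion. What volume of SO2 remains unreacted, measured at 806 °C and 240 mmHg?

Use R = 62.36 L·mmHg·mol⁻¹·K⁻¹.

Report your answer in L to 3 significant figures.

1580 L

n(SO2) = PV/RT = (297 × 3420) / (62.36 × 994.15) = 16.38 mol
n(O2) = PV/RT = (8580 × 25.6) / (62.36 × 655.15) = 5.376 mol
For 16.38 mol SO2, stoichiometry requires (1/2) × 16.38 = 8.190 mol O2; 5.376 mol is available, so O2 is limiting.
n(SO2) consumed = (2/1) × 5.376 = 10.75 mol; remaining = 16.38 − 10.75 = 5.630 mol
V(SO2) = nRT/P = 5.630 × 62.36 × 1079.15 / 240 = 1579 L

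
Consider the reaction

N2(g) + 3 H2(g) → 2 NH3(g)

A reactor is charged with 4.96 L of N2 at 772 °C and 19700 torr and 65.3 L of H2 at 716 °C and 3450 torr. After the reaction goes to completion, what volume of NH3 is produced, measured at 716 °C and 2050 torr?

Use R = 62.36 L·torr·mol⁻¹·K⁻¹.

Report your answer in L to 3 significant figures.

73.3 L

n(N2) = PV/RT = (19700 × 4.96) / (62.36 × 1045.15) = 1.499 mol
n(H2) = PV/RT = (3450 × 65.3) / (62.36 × 989.15) = 3.652 mol
For 1.499 mol N2, stoichiometry requires (3/1) × 1.499 = 4.497 mol H2; 3.652 mol is available, so H2 is limiting.
n(NH3) = (2/3) × 3.652 = 2.435 mol
V(NH3) = nRT/P = 2.435 × 62.36 × 989.15 / 2050 = 73.27 L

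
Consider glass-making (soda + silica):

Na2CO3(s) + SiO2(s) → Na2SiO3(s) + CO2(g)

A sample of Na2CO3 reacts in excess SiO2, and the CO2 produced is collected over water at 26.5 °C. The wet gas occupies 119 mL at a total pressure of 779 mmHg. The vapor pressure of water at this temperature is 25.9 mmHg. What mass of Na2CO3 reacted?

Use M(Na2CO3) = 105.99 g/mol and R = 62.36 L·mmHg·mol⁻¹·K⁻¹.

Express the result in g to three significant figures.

P(CO2) = 779 − 25.9 = 753.1 mmHg
n(CO2) = PV/RT = (753.1 × 0.1190) / (62.36 × 299.65) = 0.004796 mol
n(Na2CO3) = (1/1) × 0.004796 = 0.004796 mol
m(Na2CO3) = 0.004796 × 105.99 = 0.5083 g

0.508 g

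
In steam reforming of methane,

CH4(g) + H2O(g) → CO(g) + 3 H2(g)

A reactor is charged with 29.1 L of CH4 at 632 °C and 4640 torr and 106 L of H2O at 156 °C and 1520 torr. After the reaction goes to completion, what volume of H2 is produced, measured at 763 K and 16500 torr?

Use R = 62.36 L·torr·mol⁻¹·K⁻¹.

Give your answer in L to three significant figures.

20.7 L

n(CH4) = PV/RT = (4640 × 29.1) / (62.36 × 905.15) = 2.392 mol
n(H2O) = PV/RT = (1520 × 106) / (62.36 × 429.15) = 6.021 mol
For 2.392 mol CH4, stoichiometry requires (1/1) × 2.392 = 2.392 mol H2O; 6.021 mol is available, so CH4 is limiting.
n(H2) = (3/1) × 2.392 = 7.176 mol
V(H2) = nRT/P = 7.176 × 62.36 × 763 / 16500 = 20.69 L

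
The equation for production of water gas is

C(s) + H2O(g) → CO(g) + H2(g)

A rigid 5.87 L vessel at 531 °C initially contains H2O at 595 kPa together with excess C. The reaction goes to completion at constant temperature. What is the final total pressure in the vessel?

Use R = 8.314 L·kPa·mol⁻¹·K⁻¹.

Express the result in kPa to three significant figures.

1190 kPa

Since T and V are fixed, P_final/P_initial = n_final/n_initial = 2/1.
P_final = (2/1) × 595 = 1190 kPa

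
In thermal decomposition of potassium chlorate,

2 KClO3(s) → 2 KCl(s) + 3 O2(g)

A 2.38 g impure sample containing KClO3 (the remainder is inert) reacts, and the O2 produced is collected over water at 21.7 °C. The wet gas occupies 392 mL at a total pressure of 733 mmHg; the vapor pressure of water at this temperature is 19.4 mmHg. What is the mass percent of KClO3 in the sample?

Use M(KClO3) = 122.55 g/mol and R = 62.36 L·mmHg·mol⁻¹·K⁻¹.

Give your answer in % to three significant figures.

P(O2) = 733 − 19.4 = 713.6 mmHg
n(O2) = PV/RT = (713.6 × 0.3920) / (62.36 × 294.85) = 0.01521 mol
n(KClO3) = (2/3) × 0.01521 = 0.01014 mol
m(KClO3) = 0.01014 × 122.55 = 1.243 g
%KClO3 = 1.243 / 2.38 × 100 = 52.23%

52.2 %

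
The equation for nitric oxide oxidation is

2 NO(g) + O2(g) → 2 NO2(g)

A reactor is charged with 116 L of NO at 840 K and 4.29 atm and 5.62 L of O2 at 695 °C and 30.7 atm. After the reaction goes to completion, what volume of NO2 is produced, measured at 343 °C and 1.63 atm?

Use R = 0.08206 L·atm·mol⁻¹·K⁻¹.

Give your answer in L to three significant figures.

135 L

n(NO) = PV/RT = (4.29 × 116) / (0.08206 × 840) = 7.219 mol
n(O2) = PV/RT = (30.7 × 5.62) / (0.08206 × 968.15) = 2.172 mol
For 7.219 mol NO, stoichiometry requires (1/2) × 7.219 = 3.610 mol O2; 2.172 mol is available, so O2 is limiting.
n(NO2) = (2/1) × 2.172 = 4.344 mol
V(NO2) = nRT/P = 4.344 × 0.08206 × 616.15 / 1.63 = 134.7 L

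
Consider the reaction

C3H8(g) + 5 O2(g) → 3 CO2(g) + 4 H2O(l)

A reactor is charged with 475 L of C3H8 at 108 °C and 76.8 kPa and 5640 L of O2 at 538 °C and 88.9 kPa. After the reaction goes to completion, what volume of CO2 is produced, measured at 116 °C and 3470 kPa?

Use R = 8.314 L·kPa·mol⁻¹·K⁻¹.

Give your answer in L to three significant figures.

32.2 L

n(C3H8) = PV/RT = (76.8 × 475) / (8.314 × 381.15) = 11.51 mol
n(O2) = PV/RT = (88.9 × 5640) / (8.314 × 811.15) = 74.35 mol
For 11.51 mol C3H8, stoichiometry requires (5/1) × 11.51 = 57.55 mol O2; 74.35 mol is available, so C3H8 is limiting.
n(CO2) = (3/1) × 11.51 = 34.53 mol
V(CO2) = nRT/P = 34.53 × 8.314 × 389.15 / 3470 = 32.20 L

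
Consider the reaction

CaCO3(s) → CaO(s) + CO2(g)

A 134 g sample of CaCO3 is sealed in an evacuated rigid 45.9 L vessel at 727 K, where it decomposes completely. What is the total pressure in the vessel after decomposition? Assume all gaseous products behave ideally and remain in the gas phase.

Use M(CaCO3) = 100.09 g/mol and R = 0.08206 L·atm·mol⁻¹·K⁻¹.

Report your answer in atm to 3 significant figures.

n(CaCO3) = 134 / 100.09 = 1.339 mol
n(gas produced) = (1/1) × 1.339 = 1.339 mol
P = nRT/V = 1.339 × 0.08206 × 727 / 45.9 = 1.740 atm

1.74 atm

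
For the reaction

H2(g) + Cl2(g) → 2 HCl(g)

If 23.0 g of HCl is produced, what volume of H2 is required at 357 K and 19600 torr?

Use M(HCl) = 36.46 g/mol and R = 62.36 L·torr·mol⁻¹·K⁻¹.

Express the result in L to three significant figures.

0.358 L

n(HCl) = 23.00 / 36.46 = 0.6308 mol
n(H2) = (1/2) × 0.6308 = 0.3154 mol
V = nRT/P = 0.3154 × 62.36 × 357 / 19600 = 0.3582 L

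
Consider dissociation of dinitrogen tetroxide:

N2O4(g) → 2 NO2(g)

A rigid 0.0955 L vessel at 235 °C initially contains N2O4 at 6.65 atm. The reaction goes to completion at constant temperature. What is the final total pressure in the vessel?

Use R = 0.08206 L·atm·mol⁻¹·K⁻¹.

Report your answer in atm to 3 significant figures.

13.3 atm

Since T and V are fixed, P_final/P_initial = n_final/n_initial = 2/1.
P_final = (2/1) × 6.65 = 13.30 atm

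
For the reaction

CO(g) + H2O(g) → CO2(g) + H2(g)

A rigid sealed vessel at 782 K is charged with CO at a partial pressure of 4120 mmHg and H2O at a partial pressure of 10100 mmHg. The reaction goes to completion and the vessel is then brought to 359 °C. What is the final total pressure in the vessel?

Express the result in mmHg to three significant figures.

11500 mmHg

At constant V, partial pressures at 782 K are proportional to moles, so apply stoichiometry directly to pressures.
P(H2O) required for 4120 mmHg of CO = (1/1) × 4120 = 4120 mmHg; available 10100 mmHg, so CO is limiting.
P(H2O) remaining = 10100 − (1/1) × 4120 = 5980 mmHg
P(gaseous products) = (1+1)/1 × 4120 = 8240 mmHg
P_total at 782 K = 5980 + 8240 = 14220 mmHg
Scaling to 359 °C: P = 14220 × 632.15/782 = 11500 mmHg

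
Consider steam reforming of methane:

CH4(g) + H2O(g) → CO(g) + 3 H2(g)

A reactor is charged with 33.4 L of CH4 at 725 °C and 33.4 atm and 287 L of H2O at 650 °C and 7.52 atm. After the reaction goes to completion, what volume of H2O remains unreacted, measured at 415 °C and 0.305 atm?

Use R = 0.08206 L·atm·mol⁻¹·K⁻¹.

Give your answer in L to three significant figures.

n(CH4) = PV/RT = (33.4 × 33.4) / (0.08206 × 998.15) = 13.62 mol
n(H2O) = PV/RT = (7.52 × 287) / (0.08206 × 923.15) = 28.49 mol
For 13.62 mol CH4, stoichiometry requires (1/1) × 13.62 = 13.62 mol H2O; 28.49 mol is available, so CH4 is limiting.
n(H2O) consumed = (1/1) × 13.62 = 13.62 mol; remaining = 28.49 − 13.62 = 14.87 mol
V(H2O) = nRT/P = 14.87 × 0.08206 × 688.15 / 0.305 = 2753 L

2750 L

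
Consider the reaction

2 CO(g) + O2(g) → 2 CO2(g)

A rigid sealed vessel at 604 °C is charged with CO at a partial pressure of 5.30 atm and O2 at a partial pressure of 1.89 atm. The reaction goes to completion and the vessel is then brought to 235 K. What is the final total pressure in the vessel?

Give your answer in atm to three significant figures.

1.42 atm

With V and T fixed, P_i ∝ n_i, so the mole ratios apply directly to partial pressures at 604 °C.
P(O2) required for 5.30 atm of CO = (1/2) × 5.30 = 2.650 atm; available 1.89 atm, so O2 is limiting.
P(CO) remaining = 5.30 − (2/1) × 1.89 = 1.520 atm
P(gaseous products) = (2)/1 × 1.89 = 3.780 atm
P_total at 604 °C = 1.520 + 3.780 = 5.300 atm
Scaling to 235 K: P = 5.300 × 235/877.15 = 1.420 atm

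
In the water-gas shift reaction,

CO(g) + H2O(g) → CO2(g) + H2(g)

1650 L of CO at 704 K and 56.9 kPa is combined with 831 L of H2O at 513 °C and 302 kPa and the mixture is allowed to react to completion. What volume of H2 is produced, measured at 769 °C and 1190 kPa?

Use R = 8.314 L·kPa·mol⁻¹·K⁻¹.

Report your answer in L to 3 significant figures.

n(CO) = PV/RT = (56.9 × 1650) / (8.314 × 704) = 16.04 mol
n(H2O) = PV/RT = (302 × 831) / (8.314 × 786.15) = 38.40 mol
For 16.04 mol CO, stoichiometry requires (1/1) × 16.04 = 16.04 mol H2O; 38.40 mol is available, so CO is limiting.
n(H2) = (1/1) × 16.04 = 16.04 mol
V(H2) = nRT/P = 16.04 × 8.314 × 1042.15 / 1190 = 116.8 L

117 L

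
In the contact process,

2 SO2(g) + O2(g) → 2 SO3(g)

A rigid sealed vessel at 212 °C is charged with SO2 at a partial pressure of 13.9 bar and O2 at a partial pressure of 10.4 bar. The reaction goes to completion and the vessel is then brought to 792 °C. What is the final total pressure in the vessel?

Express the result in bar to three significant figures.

At constant V, partial pressures at 212 °C are proportional to moles, so apply stoichiometry directly to pressures.
P(O2) required for 13.9 bar of SO2 = (1/2) × 13.9 = 6.950 bar; available 10.4 bar, so SO2 is limiting.
P(O2) remaining = 10.4 − (1/2) × 13.9 = 3.450 bar
P(gaseous products) = (2)/2 × 13.9 = 13.90 bar
P_total at 212 °C = 3.450 + 13.90 = 17.35 bar
Scaling to 792 °C: P = 17.35 × 1065.15/485.15 = 38.09 bar

38.1 bar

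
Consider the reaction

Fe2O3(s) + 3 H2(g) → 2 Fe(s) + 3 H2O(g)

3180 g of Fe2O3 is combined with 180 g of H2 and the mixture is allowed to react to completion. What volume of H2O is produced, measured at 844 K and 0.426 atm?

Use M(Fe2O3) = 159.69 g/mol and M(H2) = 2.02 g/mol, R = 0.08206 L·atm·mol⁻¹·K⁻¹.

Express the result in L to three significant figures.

9710 L

n(Fe2O3) = 3180 / 159.69 = 19.91 mol
n(H2) = 180 / 2.02 = 89.11 mol
For 19.91 mol Fe2O3, stoichiometry requires (3/1) × 19.91 = 59.73 mol H2; 89.11 mol is available, so Fe2O3 is limiting.
n(H2O) = (3/1) × 19.91 = 59.73 mol
V(H2O) = nRT/P = 59.73 × 0.08206 × 844 / 0.426 = 9711 L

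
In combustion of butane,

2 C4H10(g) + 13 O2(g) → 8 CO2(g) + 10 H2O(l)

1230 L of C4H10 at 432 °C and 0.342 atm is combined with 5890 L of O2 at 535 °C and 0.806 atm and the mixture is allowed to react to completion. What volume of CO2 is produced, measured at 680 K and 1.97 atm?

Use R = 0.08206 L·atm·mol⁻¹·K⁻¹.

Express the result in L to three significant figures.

n(C4H10) = PV/RT = (0.342 × 1230) / (0.08206 × 705.15) = 7.270 mol
n(O2) = PV/RT = (0.806 × 5890) / (0.08206 × 808.15) = 71.59 mol
For 7.270 mol C4H10, stoichiometry requires (13/2) × 7.270 = 47.25 mol O2; 71.59 mol is available, so C4H10 is limiting.
n(CO2) = (8/2) × 7.270 = 29.08 mol
V(CO2) = nRT/P = 29.08 × 0.08206 × 680 / 1.97 = 823.7 L

824 L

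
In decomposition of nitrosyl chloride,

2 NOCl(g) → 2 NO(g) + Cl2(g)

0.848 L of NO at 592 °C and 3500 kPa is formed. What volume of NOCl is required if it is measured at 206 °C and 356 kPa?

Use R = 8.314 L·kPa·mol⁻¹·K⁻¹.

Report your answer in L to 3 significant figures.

n(NO) = PV/RT = (3500 × 0.848) / (8.314 × 865.15) = 0.4126 mol
n(NOCl) = (2/2) × 0.4126 = 0.4126 mol
V = nRT/P = 0.4126 × 8.314 × 479.15 / 356 = 4.617 L

4.62 L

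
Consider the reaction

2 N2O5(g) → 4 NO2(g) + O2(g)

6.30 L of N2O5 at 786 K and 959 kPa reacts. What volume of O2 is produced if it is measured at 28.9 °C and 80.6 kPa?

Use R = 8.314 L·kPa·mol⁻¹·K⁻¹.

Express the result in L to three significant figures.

14.4 L

n(N2O5) = PV/RT = (959 × 6.30) / (8.314 × 786) = 0.9245 mol
n(O2) = (1/2) × 0.9245 = 0.4622 mol
V = nRT/P = 0.4622 × 8.314 × 302.05 / 80.6 = 14.40 L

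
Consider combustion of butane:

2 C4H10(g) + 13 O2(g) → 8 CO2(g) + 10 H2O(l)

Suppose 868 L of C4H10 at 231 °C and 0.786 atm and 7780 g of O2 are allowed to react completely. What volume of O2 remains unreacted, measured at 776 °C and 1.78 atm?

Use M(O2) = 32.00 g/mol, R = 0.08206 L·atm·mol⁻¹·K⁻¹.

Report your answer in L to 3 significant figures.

6570 L

n(C4H10) = PV/RT = (0.786 × 868) / (0.08206 × 504.15) = 16.49 mol
n(O2) = 7780 / 32.00 = 243.1 mol
For 16.49 mol C4H10, stoichiometry requires (13/2) × 16.49 = 107.2 mol O2; 243.1 mol is available, so C4H10 is limiting.
n(O2) consumed = (13/2) × 16.49 = 107.2 mol; remaining = 243.1 − 107.2 = 135.9 mol
V(O2) = nRT/P = 135.9 × 0.08206 × 1049.15 / 1.78 = 6573 L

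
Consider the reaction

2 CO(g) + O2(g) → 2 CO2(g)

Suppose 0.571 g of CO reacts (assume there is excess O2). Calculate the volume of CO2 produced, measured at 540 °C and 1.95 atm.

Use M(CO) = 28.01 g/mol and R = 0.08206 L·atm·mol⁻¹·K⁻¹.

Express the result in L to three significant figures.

n(CO) = 0.5710 / 28.01 = 0.02039 mol
n(CO2) = (2/2) × 0.02039 = 0.02039 mol
V = nRT/P = 0.02039 × 0.08206 × 813.15 / 1.95 = 0.6977 L

0.698 L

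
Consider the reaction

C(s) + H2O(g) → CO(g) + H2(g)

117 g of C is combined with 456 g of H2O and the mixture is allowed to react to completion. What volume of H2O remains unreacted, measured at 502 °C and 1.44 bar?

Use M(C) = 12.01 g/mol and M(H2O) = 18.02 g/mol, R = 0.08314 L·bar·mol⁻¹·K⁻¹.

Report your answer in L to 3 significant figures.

697 L

n(C) = 117 / 12.01 = 9.742 mol
n(H2O) = 456 / 18.02 = 25.31 mol
For 9.742 mol C, stoichiometry requires (1/1) × 9.742 = 9.742 mol H2O; 25.31 mol is available, so C is limiting.
n(H2O) consumed = (1/1) × 9.742 = 9.742 mol; remaining = 25.31 − 9.742 = 15.57 mol
V(H2O) = nRT/P = 15.57 × 0.08314 × 775.15 / 1.44 = 696.8 L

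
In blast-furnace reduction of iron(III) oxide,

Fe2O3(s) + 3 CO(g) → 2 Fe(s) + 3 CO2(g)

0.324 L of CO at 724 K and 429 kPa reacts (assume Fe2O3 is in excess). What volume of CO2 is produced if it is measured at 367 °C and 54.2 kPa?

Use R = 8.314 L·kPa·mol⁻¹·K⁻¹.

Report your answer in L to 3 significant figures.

2.27 L

n(CO) = PV/RT = (429 × 0.324) / (8.314 × 724) = 0.02309 mol
n(CO2) = (3/3) × 0.02309 = 0.02309 mol
V = nRT/P = 0.02309 × 8.314 × 640.15 / 54.2 = 2.267 L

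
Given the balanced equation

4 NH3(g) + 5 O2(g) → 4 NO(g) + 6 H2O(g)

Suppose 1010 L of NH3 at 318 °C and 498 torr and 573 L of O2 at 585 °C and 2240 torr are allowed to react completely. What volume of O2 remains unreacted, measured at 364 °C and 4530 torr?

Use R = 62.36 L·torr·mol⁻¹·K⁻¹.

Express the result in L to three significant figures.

n(NH3) = PV/RT = (498 × 1010) / (62.36 × 591.15) = 13.64 mol
n(O2) = PV/RT = (2240 × 573) / (62.36 × 858.15) = 23.98 mol
For 13.64 mol NH3, stoichiometry requires (5/4) × 13.64 = 17.05 mol O2; 23.98 mol is available, so NH3 is limiting.
n(O2) consumed = (5/4) × 13.64 = 17.05 mol; remaining = 23.98 − 17.05 = 6.930 mol
V(O2) = nRT/P = 6.930 × 62.36 × 637.15 / 4530 = 60.78 L

60.8 L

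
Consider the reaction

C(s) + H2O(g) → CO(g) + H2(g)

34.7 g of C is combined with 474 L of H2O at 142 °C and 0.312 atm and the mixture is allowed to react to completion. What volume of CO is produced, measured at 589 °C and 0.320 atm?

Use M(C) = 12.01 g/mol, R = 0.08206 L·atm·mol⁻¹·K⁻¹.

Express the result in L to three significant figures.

639 L

n(C) = 34.7 / 12.01 = 2.889 mol
n(H2O) = PV/RT = (0.312 × 474) / (0.08206 × 415.15) = 4.341 mol
For 2.889 mol C, stoichiometry requires (1/1) × 2.889 = 2.889 mol H2O; 4.341 mol is available, so C is limiting.
n(CO) = (1/1) × 2.889 = 2.889 mol
V(CO) = nRT/P = 2.889 × 0.08206 × 862.15 / 0.320 = 638.7 L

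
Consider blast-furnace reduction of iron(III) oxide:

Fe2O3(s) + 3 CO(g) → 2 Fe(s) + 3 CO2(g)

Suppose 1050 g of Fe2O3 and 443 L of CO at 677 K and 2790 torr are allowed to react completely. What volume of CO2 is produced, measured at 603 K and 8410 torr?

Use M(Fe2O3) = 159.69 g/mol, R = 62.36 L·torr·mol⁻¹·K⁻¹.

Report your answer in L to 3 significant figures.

n(Fe2O3) = 1050 / 159.69 = 6.575 mol
n(CO) = PV/RT = (2790 × 443) / (62.36 × 677) = 29.28 mol
For 6.575 mol Fe2O3, stoichiometry requires (3/1) × 6.575 = 19.73 mol CO; 29.28 mol is available, so Fe2O3 is limiting.
n(CO2) = (3/1) × 6.575 = 19.73 mol
V(CO2) = nRT/P = 19.73 × 62.36 × 603 / 8410 = 88.22 L

88.2 L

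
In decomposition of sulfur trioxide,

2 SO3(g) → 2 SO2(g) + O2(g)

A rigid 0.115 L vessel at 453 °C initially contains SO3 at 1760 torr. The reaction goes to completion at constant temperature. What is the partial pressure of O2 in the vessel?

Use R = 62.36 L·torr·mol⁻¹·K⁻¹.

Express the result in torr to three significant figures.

n(SO3)₀ = PV/RT = (1760 × 0.115) / (62.36 × 726.15) = 0.004470 mol
n(O2) = (1/2) × 0.004470 = 0.002235 mol
P(O2) = nRT/V = 0.002235 × 62.36 × 726.15 / 0.115 = 880.1 torr

880 torr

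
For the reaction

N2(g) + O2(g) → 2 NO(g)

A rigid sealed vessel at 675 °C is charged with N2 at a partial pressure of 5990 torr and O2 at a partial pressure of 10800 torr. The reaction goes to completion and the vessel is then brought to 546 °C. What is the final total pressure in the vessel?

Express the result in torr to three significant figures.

At constant V, partial pressures at 675 °C are proportional to moles, so apply stoichiometry directly to pressures.
P(O2) required for 5990 torr of N2 = (1/1) × 5990 = 5990 torr; available 10800 torr, so N2 is limiting.
P(O2) remaining = 10800 − (1/1) × 5990 = 4810 torr
P(gaseous products) = (2)/1 × 5990 = 11980 torr
P_total at 675 °C = 4810 + 11980 = 16790 torr
Scaling to 546 °C: P = 16790 × 819.15/948.15 = 14510 torr

14500 torr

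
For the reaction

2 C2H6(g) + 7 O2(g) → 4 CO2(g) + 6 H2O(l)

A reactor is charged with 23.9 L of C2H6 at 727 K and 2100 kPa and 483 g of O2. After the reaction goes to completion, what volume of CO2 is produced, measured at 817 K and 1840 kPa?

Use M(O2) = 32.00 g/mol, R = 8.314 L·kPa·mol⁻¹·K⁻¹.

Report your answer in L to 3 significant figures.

31.8 L

n(C2H6) = PV/RT = (2100 × 23.9) / (8.314 × 727) = 8.304 mol
n(O2) = 483 / 32.00 = 15.09 mol
For 8.304 mol C2H6, stoichiometry requires (7/2) × 8.304 = 29.06 mol O2; 15.09 mol is available, so O2 is limiting.
n(CO2) = (4/7) × 15.09 = 8.623 mol
V(CO2) = nRT/P = 8.623 × 8.314 × 817 / 1840 = 31.83 L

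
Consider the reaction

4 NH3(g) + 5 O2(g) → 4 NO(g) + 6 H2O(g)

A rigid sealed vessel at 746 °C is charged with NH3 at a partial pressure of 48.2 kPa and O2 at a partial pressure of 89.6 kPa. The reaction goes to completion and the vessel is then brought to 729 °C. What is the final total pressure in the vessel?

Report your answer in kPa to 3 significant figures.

With V and T fixed, P_i ∝ n_i, so the mole ratios apply directly to partial pressures at 746 °C.
P(O2) required for 48.2 kPa of NH3 = (5/4) × 48.2 = 60.25 kPa; available 89.6 kPa, so NH3 is limiting.
P(O2) remaining = 89.6 − (5/4) × 48.2 = 29.35 kPa
P(gaseous products) = (4+6)/4 × 48.2 = 120.5 kPa
P_total at 746 °C = 29.35 + 120.5 = 149.8 kPa
Scaling to 729 °C: P = 149.8 × 1002.15/1019.15 = 147.3 kPa

147 kPa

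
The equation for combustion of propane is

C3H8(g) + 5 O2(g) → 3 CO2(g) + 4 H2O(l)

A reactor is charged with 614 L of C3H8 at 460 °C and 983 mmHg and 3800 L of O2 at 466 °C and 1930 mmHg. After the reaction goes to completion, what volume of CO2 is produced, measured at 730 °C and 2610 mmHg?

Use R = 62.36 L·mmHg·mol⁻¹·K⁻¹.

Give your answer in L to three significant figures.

n(C3H8) = PV/RT = (983 × 614) / (62.36 × 733.15) = 13.20 mol
n(O2) = PV/RT = (1930 × 3800) / (62.36 × 739.15) = 159.1 mol
For 13.20 mol C3H8, stoichiometry requires (5/1) × 13.20 = 66.00 mol O2; 159.1 mol is available, so C3H8 is limiting.
n(CO2) = (3/1) × 13.20 = 39.60 mol
V(CO2) = nRT/P = 39.60 × 62.36 × 1003.15 / 2610 = 949.1 L

949 L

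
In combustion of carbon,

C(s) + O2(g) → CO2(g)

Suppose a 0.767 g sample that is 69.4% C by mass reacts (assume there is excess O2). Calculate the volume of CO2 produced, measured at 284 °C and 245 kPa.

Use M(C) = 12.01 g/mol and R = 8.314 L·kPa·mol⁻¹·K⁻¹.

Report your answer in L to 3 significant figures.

0.838 L

mass of C = 0.767 × 69.4/100 = 0.5323 g
n(C) = 0.5323 / 12.01 = 0.04432 mol
n(CO2) = (1/1) × 0.04432 = 0.04432 mol
V = nRT/P = 0.04432 × 8.314 × 557.15 / 245 = 0.8379 L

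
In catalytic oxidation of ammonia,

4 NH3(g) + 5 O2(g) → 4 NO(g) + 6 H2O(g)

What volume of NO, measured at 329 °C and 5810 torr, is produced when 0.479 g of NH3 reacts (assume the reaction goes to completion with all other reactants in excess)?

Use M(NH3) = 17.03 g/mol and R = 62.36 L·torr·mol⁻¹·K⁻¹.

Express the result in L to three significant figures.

0.182 L

n(NH3) = 0.4790 / 17.03 = 0.02813 mol
n(NO) = (4/4) × 0.02813 = 0.02813 mol
V = nRT/P = 0.02813 × 62.36 × 602.15 / 5810 = 0.1818 L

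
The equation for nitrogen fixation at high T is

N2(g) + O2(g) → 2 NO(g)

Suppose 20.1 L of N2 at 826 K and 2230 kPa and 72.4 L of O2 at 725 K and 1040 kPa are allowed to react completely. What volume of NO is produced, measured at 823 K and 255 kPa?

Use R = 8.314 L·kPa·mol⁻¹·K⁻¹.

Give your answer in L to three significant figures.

350 L

n(N2) = PV/RT = (2230 × 20.1) / (8.314 × 826) = 6.527 mol
n(O2) = PV/RT = (1040 × 72.4) / (8.314 × 725) = 12.49 mol
For 6.527 mol N2, stoichiometry requires (1/1) × 6.527 = 6.527 mol O2; 12.49 mol is available, so N2 is limiting.
n(NO) = (2/1) × 6.527 = 13.05 mol
V(NO) = nRT/P = 13.05 × 8.314 × 823 / 255 = 350.2 L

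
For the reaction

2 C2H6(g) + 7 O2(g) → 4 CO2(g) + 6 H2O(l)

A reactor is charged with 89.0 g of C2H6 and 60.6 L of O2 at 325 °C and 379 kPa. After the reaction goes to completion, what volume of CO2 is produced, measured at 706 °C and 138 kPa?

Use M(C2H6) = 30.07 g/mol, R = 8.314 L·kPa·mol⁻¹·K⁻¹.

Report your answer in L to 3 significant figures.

n(C2H6) = 89.0 / 30.07 = 2.960 mol
n(O2) = PV/RT = (379 × 60.6) / (8.314 × 598.15) = 4.618 mol
For 2.960 mol C2H6, stoichiometry requires (7/2) × 2.960 = 10.36 mol O2; 4.618 mol is available, so O2 is limiting.
n(CO2) = (4/7) × 4.618 = 2.639 mol
V(CO2) = nRT/P = 2.639 × 8.314 × 979.15 / 138 = 155.7 L

156 L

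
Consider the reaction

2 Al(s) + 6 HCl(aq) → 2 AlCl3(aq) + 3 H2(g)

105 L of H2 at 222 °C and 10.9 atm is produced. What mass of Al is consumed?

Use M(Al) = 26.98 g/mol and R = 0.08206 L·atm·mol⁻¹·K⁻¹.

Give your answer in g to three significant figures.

n(H2) = PV/RT = (10.9 × 105) / (0.08206 × 495.15) = 28.17 mol
n(Al) = (2/3) × 28.17 = 18.78 mol
m(Al) = 18.78 × 26.98 = 506.7 g

507 g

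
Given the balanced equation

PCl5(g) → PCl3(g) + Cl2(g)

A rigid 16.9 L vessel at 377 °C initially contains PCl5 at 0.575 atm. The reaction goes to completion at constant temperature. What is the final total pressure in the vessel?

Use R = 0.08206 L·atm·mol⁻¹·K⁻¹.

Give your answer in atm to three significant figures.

Since T and V are fixed, P_final/P_initial = n_final/n_initial = 2/1.
P_final = (2/1) × 0.575 = 1.150 atm

1.15 atm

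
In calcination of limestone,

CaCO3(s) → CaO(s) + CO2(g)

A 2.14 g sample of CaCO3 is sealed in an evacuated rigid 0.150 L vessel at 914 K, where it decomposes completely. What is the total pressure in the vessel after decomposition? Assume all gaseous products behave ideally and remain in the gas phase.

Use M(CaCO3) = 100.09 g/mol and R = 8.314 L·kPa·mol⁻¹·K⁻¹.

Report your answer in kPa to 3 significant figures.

1080 kPa

n(CaCO3) = 2.14 / 100.09 = 0.02138 mol
n(gas produced) = (1/1) × 0.02138 = 0.02138 mol
P = nRT/V = 0.02138 × 8.314 × 914 / 0.150 = 1083 kPa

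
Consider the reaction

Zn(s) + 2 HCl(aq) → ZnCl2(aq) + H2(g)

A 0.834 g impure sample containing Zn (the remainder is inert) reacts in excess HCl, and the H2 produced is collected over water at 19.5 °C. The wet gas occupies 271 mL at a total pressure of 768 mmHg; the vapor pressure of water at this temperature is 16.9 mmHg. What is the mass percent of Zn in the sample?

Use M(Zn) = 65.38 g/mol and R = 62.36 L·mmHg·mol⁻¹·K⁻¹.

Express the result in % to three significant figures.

P(H2) = 768 − 16.9 = 751.1 mmHg
n(H2) = PV/RT = (751.1 × 0.2710) / (62.36 × 292.65) = 0.01115 mol
n(Zn) = (1/1) × 0.01115 = 0.01115 mol
m(Zn) = 0.01115 × 65.38 = 0.7290 g
%Zn = 0.7290 / 0.834 × 100 = 87.41%

87.4 %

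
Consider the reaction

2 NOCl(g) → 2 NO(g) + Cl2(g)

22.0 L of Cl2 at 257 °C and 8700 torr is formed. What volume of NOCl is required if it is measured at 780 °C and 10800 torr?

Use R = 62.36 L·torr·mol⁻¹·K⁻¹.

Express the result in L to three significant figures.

70.4 L

n(Cl2) = PV/RT = (8700 × 22.0) / (62.36 × 530.15) = 5.789 mol
n(NOCl) = (2/1) × 5.789 = 11.58 mol
V = nRT/P = 11.58 × 62.36 × 1053.15 / 10800 = 70.42 L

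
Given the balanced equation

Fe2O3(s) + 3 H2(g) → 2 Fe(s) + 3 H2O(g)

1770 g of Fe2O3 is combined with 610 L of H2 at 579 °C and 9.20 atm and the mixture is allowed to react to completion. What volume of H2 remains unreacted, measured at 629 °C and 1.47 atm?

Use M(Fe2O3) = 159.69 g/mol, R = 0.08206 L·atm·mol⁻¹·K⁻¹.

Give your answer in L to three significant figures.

n(Fe2O3) = 1770 / 159.69 = 11.08 mol
n(H2) = PV/RT = (9.20 × 610) / (0.08206 × 852.15) = 80.25 mol
For 11.08 mol Fe2O3, stoichiometry requires (3/1) × 11.08 = 33.24 mol H2; 80.25 mol is available, so Fe2O3 is limiting.
n(H2) consumed = (3/1) × 11.08 = 33.24 mol; remaining = 80.25 − 33.24 = 47.01 mol
V(H2) = nRT/P = 47.01 × 0.08206 × 902.15 / 1.47 = 2367 L

2370 L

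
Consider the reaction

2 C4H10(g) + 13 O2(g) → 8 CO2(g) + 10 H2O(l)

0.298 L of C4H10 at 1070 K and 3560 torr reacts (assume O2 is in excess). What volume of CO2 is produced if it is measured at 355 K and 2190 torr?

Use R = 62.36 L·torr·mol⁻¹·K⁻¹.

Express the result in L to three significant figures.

0.643 L

n(C4H10) = PV/RT = (3560 × 0.298) / (62.36 × 1070) = 0.01590 mol
n(CO2) = (8/2) × 0.01590 = 0.06360 mol
V = nRT/P = 0.06360 × 62.36 × 355 / 2190 = 0.6429 L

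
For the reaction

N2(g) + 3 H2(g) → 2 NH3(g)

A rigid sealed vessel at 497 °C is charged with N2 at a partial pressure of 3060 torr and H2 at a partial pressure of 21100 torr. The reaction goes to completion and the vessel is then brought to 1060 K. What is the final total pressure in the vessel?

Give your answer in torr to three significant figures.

24800 torr

At constant V, partial pressures at 497 °C are proportional to moles, so apply stoichiometry directly to pressures.
P(H2) required for 3060 torr of N2 = (3/1) × 3060 = 9180 torr; available 21100 torr, so N2 is limiting.
P(H2) remaining = 21100 − (3/1) × 3060 = 11920 torr
P(gaseous products) = (2)/1 × 3060 = 6120 torr
P_total at 497 °C = 11920 + 6120 = 18040 torr
Scaling to 1060 K: P = 18040 × 1060/770.15 = 24830 torr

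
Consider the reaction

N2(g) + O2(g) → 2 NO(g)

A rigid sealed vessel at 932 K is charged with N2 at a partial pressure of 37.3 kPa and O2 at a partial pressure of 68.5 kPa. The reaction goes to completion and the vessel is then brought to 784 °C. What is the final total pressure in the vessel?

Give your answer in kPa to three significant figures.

120 kPa

With V and T fixed, P_i ∝ n_i, so the mole ratios apply directly to partial pressures at 932 K.
P(O2) required for 37.3 kPa of N2 = (1/1) × 37.3 = 37.30 kPa; available 68.5 kPa, so N2 is limiting.
P(O2) remaining = 68.5 − (1/1) × 37.3 = 31.20 kPa
P(gaseous products) = (2)/1 × 37.3 = 74.60 kPa
P_total at 932 K = 31.20 + 74.60 = 105.8 kPa
Scaling to 784 °C: P = 105.8 × 1057.15/932 = 120.0 kPa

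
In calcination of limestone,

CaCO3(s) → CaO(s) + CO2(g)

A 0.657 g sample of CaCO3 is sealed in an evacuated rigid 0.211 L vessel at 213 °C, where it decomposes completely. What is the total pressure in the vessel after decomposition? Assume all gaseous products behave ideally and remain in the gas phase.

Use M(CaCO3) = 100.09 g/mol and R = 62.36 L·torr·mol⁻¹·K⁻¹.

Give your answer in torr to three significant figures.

n(CaCO3) = 0.657 / 100.09 = 0.006564 mol
n(gas produced) = (1/1) × 0.006564 = 0.006564 mol
P = nRT/V = 0.006564 × 62.36 × 486.15 / 0.211 = 943.1 torr

943 torr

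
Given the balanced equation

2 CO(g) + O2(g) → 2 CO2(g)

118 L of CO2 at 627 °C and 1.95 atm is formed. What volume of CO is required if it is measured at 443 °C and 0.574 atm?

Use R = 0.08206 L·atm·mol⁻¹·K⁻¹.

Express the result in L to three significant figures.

n(CO2) = PV/RT = (1.95 × 118) / (0.08206 × 900.15) = 3.115 mol
n(CO) = (2/2) × 3.115 = 3.115 mol
V = nRT/P = 3.115 × 0.08206 × 716.15 / 0.574 = 318.9 L

319 L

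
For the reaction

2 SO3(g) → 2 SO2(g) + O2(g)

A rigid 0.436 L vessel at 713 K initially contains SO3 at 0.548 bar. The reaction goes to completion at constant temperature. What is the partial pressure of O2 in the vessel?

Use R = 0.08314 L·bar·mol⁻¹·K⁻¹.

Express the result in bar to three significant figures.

0.274 bar

n(SO3)₀ = PV/RT = (0.548 × 0.436) / (0.08314 × 713) = 0.004031 mol
n(O2) = (1/2) × 0.004031 = 0.002015 mol
P(O2) = nRT/V = 0.002015 × 0.08314 × 713 / 0.436 = 0.2740 bar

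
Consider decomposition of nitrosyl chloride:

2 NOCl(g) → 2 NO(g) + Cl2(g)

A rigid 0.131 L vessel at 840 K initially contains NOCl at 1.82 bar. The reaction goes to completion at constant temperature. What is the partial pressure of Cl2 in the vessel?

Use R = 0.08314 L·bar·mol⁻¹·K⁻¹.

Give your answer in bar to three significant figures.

n(NOCl)₀ = PV/RT = (1.82 × 0.131) / (0.08314 × 840) = 0.003414 mol
n(Cl2) = (1/2) × 0.003414 = 0.001707 mol
P(Cl2) = nRT/V = 0.001707 × 0.08314 × 840 / 0.131 = 0.9100 bar

0.910 bar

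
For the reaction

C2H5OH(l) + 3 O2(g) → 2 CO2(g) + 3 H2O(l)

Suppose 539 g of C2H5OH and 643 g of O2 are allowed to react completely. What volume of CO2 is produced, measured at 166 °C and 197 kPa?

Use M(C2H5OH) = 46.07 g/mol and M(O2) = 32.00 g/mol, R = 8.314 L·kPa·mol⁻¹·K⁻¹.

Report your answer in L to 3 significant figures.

n(C2H5OH) = 539 / 46.07 = 11.70 mol
n(O2) = 643 / 32.00 = 20.09 mol
For 11.70 mol C2H5OH, stoichiometry requires (3/1) × 11.70 = 35.10 mol O2; 20.09 mol is available, so O2 is limiting.
n(CO2) = (2/3) × 20.09 = 13.39 mol
V(CO2) = nRT/P = 13.39 × 8.314 × 439.15 / 197 = 248.2 L

248 L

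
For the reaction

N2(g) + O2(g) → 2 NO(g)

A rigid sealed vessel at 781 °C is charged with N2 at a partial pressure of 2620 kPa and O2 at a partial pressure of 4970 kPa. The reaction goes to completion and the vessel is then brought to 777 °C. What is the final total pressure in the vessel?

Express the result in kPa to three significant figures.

7560 kPa

Because the vessel is rigid and T is held at 781 °C, work the stoichiometry in partial pressures (P_i = n_iRT/V).
P(O2) required for 2620 kPa of N2 = (1/1) × 2620 = 2620 kPa; available 4970 kPa, so N2 is limiting.
P(O2) remaining = 4970 − (1/1) × 2620 = 2350 kPa
P(gaseous products) = (2)/1 × 2620 = 5240 kPa
P_total at 781 °C = 2350 + 5240 = 7590 kPa
Scaling to 777 °C: P = 7590 × 1050.15/1054.15 = 7561 kPa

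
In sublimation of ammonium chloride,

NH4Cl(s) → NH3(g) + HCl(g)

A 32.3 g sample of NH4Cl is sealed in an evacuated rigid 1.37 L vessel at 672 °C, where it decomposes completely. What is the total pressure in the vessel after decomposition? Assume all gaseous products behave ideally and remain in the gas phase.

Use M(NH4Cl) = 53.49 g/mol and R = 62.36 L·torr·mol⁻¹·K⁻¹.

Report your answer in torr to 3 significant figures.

52000 torr

n(NH4Cl) = 32.3 / 53.49 = 0.6039 mol
n(gas produced) = (2/1) × 0.6039 = 1.208 mol
P = nRT/V = 1.208 × 62.36 × 945.15 / 1.37 = 51970 torr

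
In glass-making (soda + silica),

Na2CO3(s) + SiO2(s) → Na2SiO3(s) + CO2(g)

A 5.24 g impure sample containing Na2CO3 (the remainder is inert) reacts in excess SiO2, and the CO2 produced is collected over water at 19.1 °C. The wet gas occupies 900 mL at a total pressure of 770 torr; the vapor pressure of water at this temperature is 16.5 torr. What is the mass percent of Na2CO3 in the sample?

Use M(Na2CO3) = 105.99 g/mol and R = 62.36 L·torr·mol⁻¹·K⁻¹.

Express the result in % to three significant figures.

P(CO2) = 770 − 16.5 = 753.5 torr
n(CO2) = PV/RT = (753.5 × 0.9000) / (62.36 × 292.25) = 0.03721 mol
n(Na2CO3) = (1/1) × 0.03721 = 0.03721 mol
m(Na2CO3) = 0.03721 × 105.99 = 3.944 g
%Na2CO3 = 3.944 / 5.24 × 100 = 75.27%

75.3 %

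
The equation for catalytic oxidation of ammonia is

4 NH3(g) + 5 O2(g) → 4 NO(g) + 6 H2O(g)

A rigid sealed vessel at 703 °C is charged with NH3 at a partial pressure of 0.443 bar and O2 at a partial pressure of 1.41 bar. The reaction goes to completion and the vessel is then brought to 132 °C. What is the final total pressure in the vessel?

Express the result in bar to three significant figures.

With V and T fixed, P_i ∝ n_i, so the mole ratios apply directly to partial pressures at 703 °C.
P(O2) required for 0.443 bar of NH3 = (5/4) × 0.443 = 0.5537 bar; available 1.41 bar, so NH3 is limiting.
P(O2) remaining = 1.41 − (5/4) × 0.443 = 0.8562 bar
P(gaseous products) = (4+6)/4 × 0.443 = 1.107 bar
P_total at 703 °C = 0.8562 + 1.107 = 1.963 bar
Scaling to 132 °C: P = 1.963 × 405.15/976.15 = 0.8147 bar

0.815 bar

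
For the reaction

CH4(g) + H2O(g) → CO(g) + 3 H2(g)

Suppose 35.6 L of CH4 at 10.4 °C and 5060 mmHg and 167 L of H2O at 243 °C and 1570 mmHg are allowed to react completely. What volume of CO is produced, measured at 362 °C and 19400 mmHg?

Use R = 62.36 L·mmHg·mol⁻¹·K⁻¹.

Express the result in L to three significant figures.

16.6 L

n(CH4) = PV/RT = (5060 × 35.6) / (62.36 × 283.55) = 10.19 mol
n(H2O) = PV/RT = (1570 × 167) / (62.36 × 516.15) = 8.146 mol
For 10.19 mol CH4, stoichiometry requires (1/1) × 10.19 = 10.19 mol H2O; 8.146 mol is available, so H2O is limiting.
n(CO) = (1/1) × 8.146 = 8.146 mol
V(CO) = nRT/P = 8.146 × 62.36 × 635.15 / 19400 = 16.63 L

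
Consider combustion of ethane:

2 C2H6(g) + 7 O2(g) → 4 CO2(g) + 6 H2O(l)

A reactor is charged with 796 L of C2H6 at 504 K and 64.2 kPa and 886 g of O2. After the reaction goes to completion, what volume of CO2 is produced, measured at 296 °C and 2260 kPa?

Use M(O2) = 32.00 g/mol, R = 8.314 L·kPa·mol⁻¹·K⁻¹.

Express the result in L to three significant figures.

33.1 L

n(C2H6) = PV/RT = (64.2 × 796) / (8.314 × 504) = 12.20 mol
n(O2) = 886 / 32.00 = 27.69 mol
For 12.20 mol C2H6, stoichiometry requires (7/2) × 12.20 = 42.70 mol O2; 27.69 mol is available, so O2 is limiting.
n(CO2) = (4/7) × 27.69 = 15.82 mol
V(CO2) = nRT/P = 15.82 × 8.314 × 569.15 / 2260 = 33.12 L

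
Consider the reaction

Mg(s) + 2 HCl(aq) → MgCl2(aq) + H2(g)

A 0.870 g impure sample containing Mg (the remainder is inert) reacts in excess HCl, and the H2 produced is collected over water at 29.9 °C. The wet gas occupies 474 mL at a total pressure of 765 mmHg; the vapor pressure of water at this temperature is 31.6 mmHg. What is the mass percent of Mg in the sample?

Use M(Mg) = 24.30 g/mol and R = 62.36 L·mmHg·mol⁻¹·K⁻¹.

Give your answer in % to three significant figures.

51.4 %

P(H2) = 765 − 31.6 = 733.4 mmHg
n(H2) = PV/RT = (733.4 × 0.4740) / (62.36 × 303.05) = 0.01839 mol
n(Mg) = (1/1) × 0.01839 = 0.01839 mol
m(Mg) = 0.01839 × 24.30 = 0.4469 g
%Mg = 0.4469 / 0.870 × 100 = 51.37%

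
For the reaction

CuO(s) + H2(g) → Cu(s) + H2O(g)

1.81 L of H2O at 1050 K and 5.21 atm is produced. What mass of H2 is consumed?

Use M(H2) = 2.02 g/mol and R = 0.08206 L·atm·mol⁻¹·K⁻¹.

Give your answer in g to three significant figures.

0.221 g

n(H2O) = PV/RT = (5.21 × 1.81) / (0.08206 × 1050) = 0.1094 mol
n(H2) = (1/1) × 0.1094 = 0.1094 mol
m(H2) = 0.1094 × 2.02 = 0.2210 g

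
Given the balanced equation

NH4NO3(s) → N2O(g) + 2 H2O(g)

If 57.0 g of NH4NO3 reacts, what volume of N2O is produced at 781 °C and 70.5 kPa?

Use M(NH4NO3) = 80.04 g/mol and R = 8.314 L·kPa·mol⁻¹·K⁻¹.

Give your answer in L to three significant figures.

88.5 L

n(NH4NO3) = 57.00 / 80.04 = 0.7121 mol
n(N2O) = (1/1) × 0.7121 = 0.7121 mol
V = nRT/P = 0.7121 × 8.314 × 1054.15 / 70.5 = 88.52 L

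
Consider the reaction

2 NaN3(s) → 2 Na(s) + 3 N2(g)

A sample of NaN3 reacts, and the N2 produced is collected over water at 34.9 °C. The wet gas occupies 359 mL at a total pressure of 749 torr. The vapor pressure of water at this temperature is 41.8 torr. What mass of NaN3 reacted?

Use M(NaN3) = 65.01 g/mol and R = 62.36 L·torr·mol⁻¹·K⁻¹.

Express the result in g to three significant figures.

0.573 g

P(N2) = 749 − 41.8 = 707.2 torr
n(N2) = PV/RT = (707.2 × 0.3590) / (62.36 × 308.05) = 0.01322 mol
n(NaN3) = (2/3) × 0.01322 = 0.008813 mol
m(NaN3) = 0.008813 × 65.01 = 0.5729 g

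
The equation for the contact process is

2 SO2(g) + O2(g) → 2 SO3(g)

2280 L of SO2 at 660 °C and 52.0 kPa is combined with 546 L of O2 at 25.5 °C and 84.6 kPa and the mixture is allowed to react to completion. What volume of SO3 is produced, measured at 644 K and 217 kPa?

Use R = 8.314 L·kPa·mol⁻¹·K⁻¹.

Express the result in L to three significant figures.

n(SO2) = PV/RT = (52.0 × 2280) / (8.314 × 933.15) = 15.28 mol
n(O2) = PV/RT = (84.6 × 546) / (8.314 × 298.65) = 18.60 mol
For 15.28 mol SO2, stoichiometry requires (1/2) × 15.28 = 7.640 mol O2; 18.60 mol is available, so SO2 is limiting.
n(SO3) = (2/2) × 15.28 = 15.28 mol
V(SO3) = nRT/P = 15.28 × 8.314 × 644 / 217 = 377.0 L

377 L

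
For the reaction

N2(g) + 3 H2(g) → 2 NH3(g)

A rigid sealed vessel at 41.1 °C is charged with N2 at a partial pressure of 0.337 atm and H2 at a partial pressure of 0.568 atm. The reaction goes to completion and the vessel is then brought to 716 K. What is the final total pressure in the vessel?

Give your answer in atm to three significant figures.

Because the vessel is rigid and T is held at 41.1 °C, work the stoichiometry in partial pressures (P_i = n_iRT/V).
P(H2) required for 0.337 atm of N2 = (3/1) × 0.337 = 1.011 atm; available 0.568 atm, so H2 is limiting.
P(N2) remaining = 0.337 − (1/3) × 0.568 = 0.1477 atm
P(gaseous products) = (2)/3 × 0.568 = 0.3787 atm
P_total at 41.1 °C = 0.1477 + 0.3787 = 0.5264 atm
Scaling to 716 K: P = 0.5264 × 716/314.25 = 1.199 atm

1.20 atm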